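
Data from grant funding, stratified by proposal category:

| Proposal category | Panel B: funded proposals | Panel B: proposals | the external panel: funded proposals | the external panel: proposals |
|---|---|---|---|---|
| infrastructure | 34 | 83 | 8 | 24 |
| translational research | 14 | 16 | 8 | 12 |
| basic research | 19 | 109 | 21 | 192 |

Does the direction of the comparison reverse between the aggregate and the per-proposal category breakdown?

Infrastructure: Panel B 34/83 = 41.0%, the external panel 8/24 = 33.3% → Panel B
Translational research: Panel B 14/16 = 87.5%, the external panel 8/12 = 66.7% → Panel B
Basic research: Panel B 19/109 = 17.4%, the external panel 21/192 = 10.9% → Panel B
Overall: Panel B 67/208 = 32.2%, the external panel 37/228 = 16.2% → Panel B
Panel B wins overall and in every proposal group — no reversal.

No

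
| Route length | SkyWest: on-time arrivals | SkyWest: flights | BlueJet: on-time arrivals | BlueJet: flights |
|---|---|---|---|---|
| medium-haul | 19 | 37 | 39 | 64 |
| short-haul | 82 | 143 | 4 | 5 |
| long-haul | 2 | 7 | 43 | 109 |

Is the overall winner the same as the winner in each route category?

Medium-haul: SkyWest 19/37 = 51.4%, BlueJet 39/64 = 60.9% → BlueJet
Short-haul: SkyWest 82/143 = 57.3%, BlueJet 4/5 = 80.0% → BlueJet
Long-haul: SkyWest 2/7 = 28.6%, BlueJet 43/109 = 39.4% → BlueJet
Overall: SkyWest 103/187 = 55.1%, BlueJet 86/178 = 48.3% → SkyWest
BlueJet wins each route group but SkyWest wins overall — the comparison reverses. BlueJet's flights skew toward long-haul, which has a lower base rate.

No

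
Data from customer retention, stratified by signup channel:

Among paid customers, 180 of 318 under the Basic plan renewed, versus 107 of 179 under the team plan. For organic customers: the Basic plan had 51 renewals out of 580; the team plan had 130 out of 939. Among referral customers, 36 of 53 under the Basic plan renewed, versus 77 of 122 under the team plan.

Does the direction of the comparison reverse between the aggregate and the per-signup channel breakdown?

No

Paid: the Basic plan 180/318 = 56.6%, the team plan 107/179 = 59.8% → the team plan
Organic: the Basic plan 51/580 = 8.8%, the team plan 130/939 = 13.8% → the team plan
Referral: the Basic plan 36/53 = 67.9%, the team plan 77/122 = 63.1% → the Basic plan
Overall: the Basic plan 267/951 = 28.1%, the team plan 314/1240 = 25.3% → the Basic plan
Neither sweeps: the Basic plan wins 1 of 3 groups, the team plan wins 2. The Basic plan wins overall but not every group — no Simpson reversal.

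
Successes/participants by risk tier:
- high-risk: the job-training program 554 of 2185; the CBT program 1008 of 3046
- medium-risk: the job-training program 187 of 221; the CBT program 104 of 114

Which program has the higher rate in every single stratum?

the CBT program

High-risk: the job-training program 554/2185 = 25.4%, the CBT program 1008/3046 = 33.1% → the CBT program
Medium-risk: the job-training program 187/221 = 84.6%, the CBT program 104/114 = 91.2% → the CBT program
The CBT program has the higher rate in both groups.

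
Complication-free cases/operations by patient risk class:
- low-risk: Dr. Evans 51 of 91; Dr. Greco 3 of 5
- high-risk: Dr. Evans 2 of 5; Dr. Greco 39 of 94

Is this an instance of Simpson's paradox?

Low-risk: Dr. Evans 51/91 = 56.0%, Dr. Greco 3/5 = 60.0% → Dr. Greco
High-risk: Dr. Evans 2/5 = 40.0%, Dr. Greco 39/94 = 41.5% → Dr. Greco
Overall: Dr. Evans 53/96 = 55.2%, Dr. Greco 42/99 = 42.4% → Dr. Evans
Dr. Greco wins each patient risk group but Dr. Evans wins overall — the comparison reverses. Dr. Greco's operations skew toward high-risk, which has a lower base rate.

Yes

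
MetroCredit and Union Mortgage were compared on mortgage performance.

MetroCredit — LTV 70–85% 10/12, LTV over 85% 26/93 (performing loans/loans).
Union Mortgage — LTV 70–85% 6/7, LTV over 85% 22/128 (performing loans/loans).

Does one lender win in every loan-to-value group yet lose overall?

LTV 70–85%: MetroCredit 10/12 = 83.3%, Union Mortgage 6/7 = 85.7% → Union Mortgage
LTV over 85%: MetroCredit 26/93 = 28.0%, Union Mortgage 22/128 = 17.2% → MetroCredit
Overall: MetroCredit 36/105 = 34.3%, Union Mortgage 28/135 = 20.7% → MetroCredit
Neither sweeps: MetroCredit wins 1 of 2 groups, Union Mortgage wins 1. MetroCredit wins overall but not every group — no Simpson reversal.

No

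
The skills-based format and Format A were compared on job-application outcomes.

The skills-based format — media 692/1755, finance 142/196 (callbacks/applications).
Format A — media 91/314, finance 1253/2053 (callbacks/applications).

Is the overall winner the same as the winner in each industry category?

No

Media: the skills-based format 692/1755 = 39.4%, Format A 91/314 = 29.0% → the skills-based format
Finance: the skills-based format 142/196 = 72.4%, Format A 1253/2053 = 61.0% → the skills-based format
Overall: the skills-based format 834/1951 = 42.7%, Format A 1344/2367 = 56.8% → Format A
The skills-based format wins each industry group but Format A wins overall — the comparison reverses. The skills-based format's applications skew toward media, which has a lower base rate.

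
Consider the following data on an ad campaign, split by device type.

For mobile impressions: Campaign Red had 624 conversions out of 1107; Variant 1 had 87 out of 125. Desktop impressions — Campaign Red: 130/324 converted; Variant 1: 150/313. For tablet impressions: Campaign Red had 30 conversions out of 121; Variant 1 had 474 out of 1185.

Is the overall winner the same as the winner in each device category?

No

Mobile: Campaign Red 624/1107 = 56.4%, Variant 1 87/125 = 69.6% → Variant 1
Desktop: Campaign Red 130/324 = 40.1%, Variant 1 150/313 = 47.9% → Variant 1
Tablet: Campaign Red 30/121 = 24.8%, Variant 1 474/1185 = 40.0% → Variant 1
Overall: Campaign Red 784/1552 = 50.5%, Variant 1 711/1623 = 43.8% → Campaign Red
Variant 1 wins each device group but Campaign Red wins overall — the comparison reverses. Variant 1's impressions skew toward tablet, which has a lower base rate.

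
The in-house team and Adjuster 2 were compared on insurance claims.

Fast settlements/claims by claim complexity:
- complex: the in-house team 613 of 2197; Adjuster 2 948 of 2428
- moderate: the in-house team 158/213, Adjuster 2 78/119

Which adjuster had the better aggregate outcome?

Complex: the in-house team 613/2197 = 27.9%, Adjuster 2 948/2428 = 39.0% → Adjuster 2
Moderate: the in-house team 158/213 = 74.2%, Adjuster 2 78/119 = 65.5% → the in-house team
Overall: the in-house team 771/2410 = 32.0%, Adjuster 2 1026/2547 = 40.3% → Adjuster 2
(Neither sweeps every claim group, but Adjuster 2 has the higher pooled rate.)

Adjuster 2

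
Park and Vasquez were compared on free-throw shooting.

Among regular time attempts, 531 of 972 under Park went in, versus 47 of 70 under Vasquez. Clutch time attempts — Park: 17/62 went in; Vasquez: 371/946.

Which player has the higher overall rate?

Regular time: Park 531/972 = 54.6%, Vasquez 47/70 = 67.1% → Vasquez
Clutch time: Park 17/62 = 27.4%, Vasquez 371/946 = 39.2% → Vasquez
Overall: Park 548/1034 = 53.0%, Vasquez 418/1016 = 41.1% → Park
(Vasquez wins every game group but Park wins overall — Vasquez's attempts skew toward the low-rate clutch time group.)

Park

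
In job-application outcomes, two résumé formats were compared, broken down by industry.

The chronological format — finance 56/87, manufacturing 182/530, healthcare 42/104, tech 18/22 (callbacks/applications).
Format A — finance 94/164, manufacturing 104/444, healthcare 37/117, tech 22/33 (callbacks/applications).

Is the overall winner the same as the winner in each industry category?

Finance: the chronological format 56/87 = 64.4%, Format A 94/164 = 57.3% → the chronological format
Manufacturing: the chronological format 182/530 = 34.3%, Format A 104/444 = 23.4% → the chronological format
Healthcare: the chronological format 42/104 = 40.4%, Format A 37/117 = 31.6% → the chronological format
Tech: the chronological format 18/22 = 81.8%, Format A 22/33 = 66.7% → the chronological format
Overall: the chronological format 298/743 = 40.1%, Format A 257/758 = 33.9% → the chronological format
The chronological format wins overall and in every industry group — no reversal.

Yes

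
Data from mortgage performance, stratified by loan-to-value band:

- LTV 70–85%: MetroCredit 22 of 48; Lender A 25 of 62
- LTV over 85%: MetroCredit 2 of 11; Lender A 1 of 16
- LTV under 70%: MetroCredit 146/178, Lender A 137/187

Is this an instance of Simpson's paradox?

LTV 70–85%: MetroCredit 22/48 = 45.8%, Lender A 25/62 = 40.3% → MetroCredit
LTV over 85%: MetroCredit 2/11 = 18.2%, Lender A 1/16 = 6.2% → MetroCredit
LTV under 70%: MetroCredit 146/178 = 82.0%, Lender A 137/187 = 73.3% → MetroCredit
Overall: MetroCredit 170/237 = 71.7%, Lender A 163/265 = 61.5% → MetroCredit
MetroCredit wins overall and in every loan-to-value group — no reversal.

No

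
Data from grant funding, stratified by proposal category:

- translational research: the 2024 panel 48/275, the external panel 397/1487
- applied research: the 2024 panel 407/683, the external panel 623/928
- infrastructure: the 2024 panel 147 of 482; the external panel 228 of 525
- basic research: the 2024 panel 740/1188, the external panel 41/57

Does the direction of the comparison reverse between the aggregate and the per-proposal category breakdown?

Translational research: the 2024 panel 48/275 = 17.5%, the external panel 397/1487 = 26.7% → the external panel
Applied research: the 2024 panel 407/683 = 59.6%, the external panel 623/928 = 67.1% → the external panel
Infrastructure: the 2024 panel 147/482 = 30.5%, the external panel 228/525 = 43.4% → the external panel
Basic research: the 2024 panel 740/1188 = 62.3%, the external panel 41/57 = 71.9% → the external panel
Overall: the 2024 panel 1342/2628 = 51.1%, the external panel 1289/2997 = 43.0% → the 2024 panel
The external panel wins each proposal group but the 2024 panel wins overall — the comparison reverses. The external panel's proposals skew toward translational research, which has a lower base rate.

Yes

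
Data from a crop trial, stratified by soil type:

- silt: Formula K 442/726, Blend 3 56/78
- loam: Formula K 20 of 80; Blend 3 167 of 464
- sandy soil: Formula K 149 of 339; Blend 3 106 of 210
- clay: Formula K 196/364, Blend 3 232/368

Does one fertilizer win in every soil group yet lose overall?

Yes

Silt: Formula K 442/726 = 60.9%, Blend 3 56/78 = 71.8% → Blend 3
Loam: Formula K 20/80 = 25.0%, Blend 3 167/464 = 36.0% → Blend 3
Sandy soil: Formula K 149/339 = 44.0%, Blend 3 106/210 = 50.5% → Blend 3
Clay: Formula K 196/364 = 53.8%, Blend 3 232/368 = 63.0% → Blend 3
Overall: Formula K 807/1509 = 53.5%, Blend 3 561/1120 = 50.1% → Formula K
Blend 3 wins each soil group but Formula K wins overall — the comparison reverses. Blend 3's plots skew toward loam, which has a lower base rate.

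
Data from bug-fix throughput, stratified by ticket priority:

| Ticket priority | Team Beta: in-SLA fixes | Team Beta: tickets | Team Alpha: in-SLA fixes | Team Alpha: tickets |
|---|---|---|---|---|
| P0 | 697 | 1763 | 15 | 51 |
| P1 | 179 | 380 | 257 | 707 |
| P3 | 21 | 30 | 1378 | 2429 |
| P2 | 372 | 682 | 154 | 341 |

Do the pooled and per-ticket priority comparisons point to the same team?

P0: Team Beta 697/1763 = 39.5%, Team Alpha 15/51 = 29.4% → Team Beta
P1: Team Beta 179/380 = 47.1%, Team Alpha 257/707 = 36.4% → Team Beta
P3: Team Beta 21/30 = 70.0%, Team Alpha 1378/2429 = 56.7% → Team Beta
P2: Team Beta 372/682 = 54.5%, Team Alpha 154/341 = 45.2% → Team Beta
Overall: Team Beta 1269/2855 = 44.4%, Team Alpha 1804/3528 = 51.1% → Team Alpha
Team Beta wins each ticket group but Team Alpha wins overall — the comparison reverses. Team Beta's tickets skew toward P0, which has a lower base rate.

No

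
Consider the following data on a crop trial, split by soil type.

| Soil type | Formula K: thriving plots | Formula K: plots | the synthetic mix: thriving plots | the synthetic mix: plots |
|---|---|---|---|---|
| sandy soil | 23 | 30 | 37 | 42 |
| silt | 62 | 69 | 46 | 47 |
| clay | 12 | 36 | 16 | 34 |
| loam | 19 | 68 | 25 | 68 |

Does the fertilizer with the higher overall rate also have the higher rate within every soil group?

Yes

Sandy soil: Formula K 23/30 = 76.7%, the synthetic mix 37/42 = 88.1% → the synthetic mix
Silt: Formula K 62/69 = 89.9%, the synthetic mix 46/47 = 97.9% → the synthetic mix
Clay: Formula K 12/36 = 33.3%, the synthetic mix 16/34 = 47.1% → the synthetic mix
Loam: Formula K 19/68 = 27.9%, the synthetic mix 25/68 = 36.8% → the synthetic mix
Overall: Formula K 116/203 = 57.1%, the synthetic mix 124/191 = 64.9% → the synthetic mix
The synthetic mix wins overall and in every soil group — no reversal.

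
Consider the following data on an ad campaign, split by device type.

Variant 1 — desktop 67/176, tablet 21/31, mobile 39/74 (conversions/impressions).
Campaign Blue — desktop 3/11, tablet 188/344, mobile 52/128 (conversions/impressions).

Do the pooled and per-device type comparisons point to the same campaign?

Desktop: Variant 1 67/176 = 38.1%, Campaign Blue 3/11 = 27.3% → Variant 1
Tablet: Variant 1 21/31 = 67.7%, Campaign Blue 188/344 = 54.7% → Variant 1
Mobile: Variant 1 39/74 = 52.7%, Campaign Blue 52/128 = 40.6% → Variant 1
Overall: Variant 1 127/281 = 45.2%, Campaign Blue 243/483 = 50.3% → Campaign Blue
Variant 1 wins each device group but Campaign Blue wins overall — the comparison reverses. Variant 1's impressions skew toward desktop, which has a lower base rate.

No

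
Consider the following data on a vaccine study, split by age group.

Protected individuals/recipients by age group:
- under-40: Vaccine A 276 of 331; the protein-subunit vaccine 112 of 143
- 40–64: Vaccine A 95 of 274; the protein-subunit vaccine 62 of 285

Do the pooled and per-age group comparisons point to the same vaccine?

Yes

Under-40: Vaccine A 276/331 = 83.4%, the protein-subunit vaccine 112/143 = 78.3% → Vaccine A
40–64: Vaccine A 95/274 = 34.7%, the protein-subunit vaccine 62/285 = 21.8% → Vaccine A
Overall: Vaccine A 371/605 = 61.3%, the protein-subunit vaccine 174/428 = 40.7% → Vaccine A
Vaccine A wins overall and in every age group — no reversal.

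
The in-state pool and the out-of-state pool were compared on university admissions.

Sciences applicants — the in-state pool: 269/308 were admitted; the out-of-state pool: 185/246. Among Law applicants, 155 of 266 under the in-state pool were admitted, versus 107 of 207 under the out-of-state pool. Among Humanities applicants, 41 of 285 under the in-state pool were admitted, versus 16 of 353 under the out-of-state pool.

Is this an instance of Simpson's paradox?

No

Sciences: the in-state pool 269/308 = 87.3%, the out-of-state pool 185/246 = 75.2% → the in-state pool
Law: the in-state pool 155/266 = 58.3%, the out-of-state pool 107/207 = 51.7% → the in-state pool
Humanities: the in-state pool 41/285 = 14.4%, the out-of-state pool 16/353 = 4.5% → the in-state pool
Overall: the in-state pool 465/859 = 54.1%, the out-of-state pool 308/806 = 38.2% → the in-state pool
The in-state pool wins overall and in every department group — no reversal.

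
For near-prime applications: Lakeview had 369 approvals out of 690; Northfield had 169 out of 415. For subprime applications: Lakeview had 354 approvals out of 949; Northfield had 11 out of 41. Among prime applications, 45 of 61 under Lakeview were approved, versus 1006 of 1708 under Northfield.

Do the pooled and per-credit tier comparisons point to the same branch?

No

Near-prime: Lakeview 369/690 = 53.5%, Northfield 169/415 = 40.7% → Lakeview
Subprime: Lakeview 354/949 = 37.3%, Northfield 11/41 = 26.8% → Lakeview
Prime: Lakeview 45/61 = 73.8%, Northfield 1006/1708 = 58.9% → Lakeview
Overall: Lakeview 768/1700 = 45.2%, Northfield 1186/2164 = 54.8% → Northfield
Lakeview wins each credit group but Northfield wins overall — the comparison reverses. Lakeview's applications skew toward subprime, which has a lower base rate.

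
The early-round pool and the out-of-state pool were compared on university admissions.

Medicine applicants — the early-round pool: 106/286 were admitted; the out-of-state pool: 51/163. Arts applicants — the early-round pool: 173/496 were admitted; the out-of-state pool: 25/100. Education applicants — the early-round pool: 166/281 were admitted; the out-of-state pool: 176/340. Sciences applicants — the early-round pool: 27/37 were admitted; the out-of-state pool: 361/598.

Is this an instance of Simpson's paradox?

Medicine: the early-round pool 106/286 = 37.1%, the out-of-state pool 51/163 = 31.3% → the early-round pool
Arts: the early-round pool 173/496 = 34.9%, the out-of-state pool 25/100 = 25.0% → the early-round pool
Education: the early-round pool 166/281 = 59.1%, the out-of-state pool 176/340 = 51.8% → the early-round pool
Sciences: the early-round pool 27/37 = 73.0%, the out-of-state pool 361/598 = 60.4% → the early-round pool
Overall: the early-round pool 472/1100 = 42.9%, the out-of-state pool 613/1201 = 51.0% → the out-of-state pool
The early-round pool wins each department group but the out-of-state pool wins overall — the comparison reverses. The early-round pool's applicants skew toward Arts, which has a lower base rate.

Yes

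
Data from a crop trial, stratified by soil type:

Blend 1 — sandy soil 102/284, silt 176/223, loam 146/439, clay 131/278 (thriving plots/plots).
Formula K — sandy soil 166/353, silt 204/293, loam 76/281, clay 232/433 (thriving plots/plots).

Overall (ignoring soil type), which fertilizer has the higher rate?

Formula K

Sandy soil: Blend 1 102/284 = 35.9%, Formula K 166/353 = 47.0% → Formula K
Silt: Blend 1 176/223 = 78.9%, Formula K 204/293 = 69.6% → Blend 1
Loam: Blend 1 146/439 = 33.3%, Formula K 76/281 = 27.0% → Blend 1
Clay: Blend 1 131/278 = 47.1%, Formula K 232/433 = 53.6% → Formula K
Overall: Blend 1 555/1224 = 45.3%, Formula K 678/1360 = 49.9% → Formula K
(Neither sweeps every soil group, but Formula K has the higher pooled rate.)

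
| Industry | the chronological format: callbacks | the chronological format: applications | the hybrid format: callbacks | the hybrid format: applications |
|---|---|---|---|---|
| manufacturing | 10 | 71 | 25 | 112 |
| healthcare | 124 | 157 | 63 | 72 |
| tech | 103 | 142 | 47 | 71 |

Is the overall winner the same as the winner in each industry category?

Manufacturing: the chronological format 10/71 = 14.1%, the hybrid format 25/112 = 22.3% → the hybrid format
Healthcare: the chronological format 124/157 = 79.0%, the hybrid format 63/72 = 87.5% → the hybrid format
Tech: the chronological format 103/142 = 72.5%, the hybrid format 47/71 = 66.2% → the chronological format
Overall: the chronological format 237/370 = 64.1%, the hybrid format 135/255 = 52.9% → the chronological format
Neither sweeps: the chronological format wins 1 of 3 groups, the hybrid format wins 2. The chronological format wins overall but not every group — no Simpson reversal.

No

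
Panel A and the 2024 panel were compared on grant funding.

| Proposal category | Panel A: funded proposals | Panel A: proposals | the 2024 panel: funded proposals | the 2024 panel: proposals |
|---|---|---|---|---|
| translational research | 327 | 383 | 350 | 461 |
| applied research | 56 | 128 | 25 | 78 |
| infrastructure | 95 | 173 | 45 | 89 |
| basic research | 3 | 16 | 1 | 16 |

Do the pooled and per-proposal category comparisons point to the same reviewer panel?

Yes

Translational research: Panel A 327/383 = 85.4%, the 2024 panel 350/461 = 75.9% → Panel A
Applied research: Panel A 56/128 = 43.8%, the 2024 panel 25/78 = 32.1% → Panel A
Infrastructure: Panel A 95/173 = 54.9%, the 2024 panel 45/89 = 50.6% → Panel A
Basic research: Panel A 3/16 = 18.8%, the 2024 panel 1/16 = 6.2% → Panel A
Overall: Panel A 481/700 = 68.7%, the 2024 panel 421/644 = 65.4% → Panel A
Panel A wins overall and in every proposal group — no reversal.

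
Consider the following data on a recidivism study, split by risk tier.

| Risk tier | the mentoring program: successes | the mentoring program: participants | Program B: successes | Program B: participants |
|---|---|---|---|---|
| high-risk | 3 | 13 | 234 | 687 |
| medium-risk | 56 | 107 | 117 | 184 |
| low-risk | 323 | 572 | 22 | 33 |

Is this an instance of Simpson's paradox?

High-risk: the mentoring program 3/13 = 23.1%, Program B 234/687 = 34.1% → Program B
Medium-risk: the mentoring program 56/107 = 52.3%, Program B 117/184 = 63.6% → Program B
Low-risk: the mentoring program 323/572 = 56.5%, Program B 22/33 = 66.7% → Program B
Overall: the mentoring program 382/692 = 55.2%, Program B 373/904 = 41.3% → the mentoring program
Program B wins each risk group but the mentoring program wins overall — the comparison reverses. Program B's participants skew toward high-risk, which has a lower base rate.

Yes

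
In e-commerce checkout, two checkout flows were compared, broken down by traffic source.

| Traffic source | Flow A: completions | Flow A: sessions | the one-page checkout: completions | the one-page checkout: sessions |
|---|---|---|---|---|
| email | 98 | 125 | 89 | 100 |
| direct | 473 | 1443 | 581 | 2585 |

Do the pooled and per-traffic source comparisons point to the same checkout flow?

No

Email: Flow A 98/125 = 78.4%, the one-page checkout 89/100 = 89.0% → the one-page checkout
Direct: Flow A 473/1443 = 32.8%, the one-page checkout 581/2585 = 22.5% → Flow A
Overall: Flow A 571/1568 = 36.4%, the one-page checkout 670/2685 = 25.0% → Flow A
Neither sweeps: Flow A wins 1 of 2 groups, the one-page checkout wins 1. Flow A wins overall but not every group — no Simpson reversal.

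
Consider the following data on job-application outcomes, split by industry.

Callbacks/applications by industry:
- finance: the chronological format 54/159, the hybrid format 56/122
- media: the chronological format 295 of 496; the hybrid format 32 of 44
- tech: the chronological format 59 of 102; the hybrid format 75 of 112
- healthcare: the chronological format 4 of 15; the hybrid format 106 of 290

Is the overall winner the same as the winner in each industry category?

No

Finance: the chronological format 54/159 = 34.0%, the hybrid format 56/122 = 45.9% → the hybrid format
Media: the chronological format 295/496 = 59.5%, the hybrid format 32/44 = 72.7% → the hybrid format
Tech: the chronological format 59/102 = 57.8%, the hybrid format 75/112 = 67.0% → the hybrid format
Healthcare: the chronological format 4/15 = 26.7%, the hybrid format 106/290 = 36.6% → the hybrid format
Overall: the chronological format 412/772 = 53.4%, the hybrid format 269/568 = 47.4% → the chronological format
The hybrid format wins each industry group but the chronological format wins overall — the comparison reverses. The hybrid format's applications skew toward healthcare, which has a lower base rate.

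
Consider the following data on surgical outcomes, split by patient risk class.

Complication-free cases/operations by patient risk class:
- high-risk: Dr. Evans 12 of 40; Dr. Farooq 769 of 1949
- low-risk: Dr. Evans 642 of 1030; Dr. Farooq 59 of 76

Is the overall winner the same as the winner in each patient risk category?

High-risk: Dr. Evans 12/40 = 30.0%, Dr. Farooq 769/1949 = 39.5% → Dr. Farooq
Low-risk: Dr. Evans 642/1030 = 62.3%, Dr. Farooq 59/76 = 77.6% → Dr. Farooq
Overall: Dr. Evans 654/1070 = 61.1%, Dr. Farooq 828/2025 = 40.9% → Dr. Evans
Dr. Farooq wins each patient risk group but Dr. Evans wins overall — the comparison reverses. Dr. Farooq's operations skew toward high-risk, which has a lower base rate.

No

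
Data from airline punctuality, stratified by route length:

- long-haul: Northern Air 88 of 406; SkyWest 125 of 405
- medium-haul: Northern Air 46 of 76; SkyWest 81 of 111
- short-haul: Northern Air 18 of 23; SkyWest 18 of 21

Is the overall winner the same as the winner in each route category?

Yes

Long-haul: Northern Air 88/406 = 21.7%, SkyWest 125/405 = 30.9% → SkyWest
Medium-haul: Northern Air 46/76 = 60.5%, SkyWest 81/111 = 73.0% → SkyWest
Short-haul: Northern Air 18/23 = 78.3%, SkyWest 18/21 = 85.7% → SkyWest
Overall: Northern Air 152/505 = 30.1%, SkyWest 224/537 = 41.7% → SkyWest
SkyWest wins overall and in every route group — no reversal.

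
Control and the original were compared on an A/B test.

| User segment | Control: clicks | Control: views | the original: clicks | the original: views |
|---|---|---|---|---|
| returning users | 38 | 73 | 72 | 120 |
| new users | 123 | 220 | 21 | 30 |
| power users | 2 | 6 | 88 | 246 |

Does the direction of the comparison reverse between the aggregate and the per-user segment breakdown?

Returning users: Control 38/73 = 52.1%, the original 72/120 = 60.0% → the original
New users: Control 123/220 = 55.9%, the original 21/30 = 70.0% → the original
Power users: Control 2/6 = 33.3%, the original 88/246 = 35.8% → the original
Overall: Control 163/299 = 54.5%, the original 181/396 = 45.7% → Control
The original wins each user group but Control wins overall — the comparison reverses. The original's views skew toward power users, which has a lower base rate.

Yes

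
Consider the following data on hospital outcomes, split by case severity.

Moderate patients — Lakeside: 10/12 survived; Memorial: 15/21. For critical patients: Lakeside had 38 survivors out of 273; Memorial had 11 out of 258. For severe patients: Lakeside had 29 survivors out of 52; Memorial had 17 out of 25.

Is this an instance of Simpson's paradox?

Moderate: Lakeside 10/12 = 83.3%, Memorial 15/21 = 71.4% → Lakeside
Critical: Lakeside 38/273 = 13.9%, Memorial 11/258 = 4.3% → Lakeside
Severe: Lakeside 29/52 = 55.8%, Memorial 17/25 = 68.0% → Memorial
Overall: Lakeside 77/337 = 22.8%, Memorial 43/304 = 14.1% → Lakeside
Neither sweeps: Lakeside wins 2 of 3 groups, Memorial wins 1. Lakeside wins overall but not every group — no Simpson reversal.

No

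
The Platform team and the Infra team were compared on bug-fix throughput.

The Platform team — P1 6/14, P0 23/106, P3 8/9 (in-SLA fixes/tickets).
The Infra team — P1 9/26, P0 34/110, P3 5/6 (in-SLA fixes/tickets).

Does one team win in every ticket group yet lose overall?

No

P1: the Platform team 6/14 = 42.9%, the Infra team 9/26 = 34.6% → the Platform team
P0: the Platform team 23/106 = 21.7%, the Infra team 34/110 = 30.9% → the Infra team
P3: the Platform team 8/9 = 88.9%, the Infra team 5/6 = 83.3% → the Platform team
Overall: the Platform team 37/129 = 28.7%, the Infra team 48/142 = 33.8% → the Infra team
Neither sweeps: the Platform team wins 2 of 3 groups, the Infra team wins 1. The Infra team wins overall but not every group — no Simpson reversal.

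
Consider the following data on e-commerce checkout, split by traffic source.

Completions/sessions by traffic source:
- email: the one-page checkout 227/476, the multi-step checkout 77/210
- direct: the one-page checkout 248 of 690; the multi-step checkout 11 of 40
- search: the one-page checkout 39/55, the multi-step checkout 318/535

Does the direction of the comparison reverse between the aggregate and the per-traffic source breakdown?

Email: the one-page checkout 227/476 = 47.7%, the multi-step checkout 77/210 = 36.7% → the one-page checkout
Direct: the one-page checkout 248/690 = 35.9%, the multi-step checkout 11/40 = 27.5% → the one-page checkout
Search: the one-page checkout 39/55 = 70.9%, the multi-step checkout 318/535 = 59.4% → the one-page checkout
Overall: the one-page checkout 514/1221 = 42.1%, the multi-step checkout 406/785 = 51.7% → the multi-step checkout
The one-page checkout wins each traffic group but the multi-step checkout wins overall — the comparison reverses. The one-page checkout's sessions skew toward direct, which has a lower base rate.

Yes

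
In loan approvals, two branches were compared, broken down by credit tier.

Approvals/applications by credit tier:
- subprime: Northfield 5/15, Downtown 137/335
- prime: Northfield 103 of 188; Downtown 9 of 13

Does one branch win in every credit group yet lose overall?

Subprime: Northfield 5/15 = 33.3%, Downtown 137/335 = 40.9% → Downtown
Prime: Northfield 103/188 = 54.8%, Downtown 9/13 = 69.2% → Downtown
Overall: Northfield 108/203 = 53.2%, Downtown 146/348 = 42.0% → Northfield
Downtown wins each credit group but Northfield wins overall — the comparison reverses. Downtown's applications skew toward subprime, which has a lower base rate.

Yes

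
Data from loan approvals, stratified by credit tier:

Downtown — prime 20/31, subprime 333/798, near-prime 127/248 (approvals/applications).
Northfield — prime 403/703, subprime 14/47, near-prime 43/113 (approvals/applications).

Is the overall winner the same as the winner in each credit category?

No

Prime: Downtown 20/31 = 64.5%, Northfield 403/703 = 57.3% → Downtown
Subprime: Downtown 333/798 = 41.7%, Northfield 14/47 = 29.8% → Downtown
Near-prime: Downtown 127/248 = 51.2%, Northfield 43/113 = 38.1% → Downtown
Overall: Downtown 480/1077 = 44.6%, Northfield 460/863 = 53.3% → Northfield
Downtown wins each credit group but Northfield wins overall — the comparison reverses. Downtown's applications skew toward subprime, which has a lower base rate.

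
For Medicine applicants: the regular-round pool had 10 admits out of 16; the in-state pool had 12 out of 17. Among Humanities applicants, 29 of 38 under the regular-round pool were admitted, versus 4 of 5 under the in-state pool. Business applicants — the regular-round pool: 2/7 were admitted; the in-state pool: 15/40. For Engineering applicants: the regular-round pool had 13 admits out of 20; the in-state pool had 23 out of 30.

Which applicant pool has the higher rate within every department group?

the in-state pool

Medicine: the regular-round pool 10/16 = 62.5%, the in-state pool 12/17 = 70.6% → the in-state pool
Humanities: the regular-round pool 29/38 = 76.3%, the in-state pool 4/5 = 80.0% → the in-state pool
Business: the regular-round pool 2/7 = 28.6%, the in-state pool 15/40 = 37.5% → the in-state pool
Engineering: the regular-round pool 13/20 = 65.0%, the in-state pool 23/30 = 76.7% → the in-state pool
The in-state pool has the higher rate in all 4 groups.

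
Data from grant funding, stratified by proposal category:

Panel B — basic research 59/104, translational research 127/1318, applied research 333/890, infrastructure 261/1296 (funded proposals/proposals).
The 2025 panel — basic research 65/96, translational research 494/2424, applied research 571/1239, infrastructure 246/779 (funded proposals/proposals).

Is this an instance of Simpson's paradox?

No

Basic research: Panel B 59/104 = 56.7%, the 2025 panel 65/96 = 67.7% → the 2025 panel
Translational research: Panel B 127/1318 = 9.6%, the 2025 panel 494/2424 = 20.4% → the 2025 panel
Applied research: Panel B 333/890 = 37.4%, the 2025 panel 571/1239 = 46.1% → the 2025 panel
Infrastructure: Panel B 261/1296 = 20.1%, the 2025 panel 246/779 = 31.6% → the 2025 panel
Overall: Panel B 780/3608 = 21.6%, the 2025 panel 1376/4538 = 30.3% → the 2025 panel
The 2025 panel wins overall and in every proposal group — no reversal.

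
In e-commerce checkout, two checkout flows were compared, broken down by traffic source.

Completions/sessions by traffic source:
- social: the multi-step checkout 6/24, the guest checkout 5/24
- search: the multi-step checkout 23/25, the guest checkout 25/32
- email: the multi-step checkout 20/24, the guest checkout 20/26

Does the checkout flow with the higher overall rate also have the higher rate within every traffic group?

Social: the multi-step checkout 6/24 = 25.0%, the guest checkout 5/24 = 20.8% → the multi-step checkout
Search: the multi-step checkout 23/25 = 92.0%, the guest checkout 25/32 = 78.1% → the multi-step checkout
Email: the multi-step checkout 20/24 = 83.3%, the guest checkout 20/26 = 76.9% → the multi-step checkout
Overall: the multi-step checkout 49/73 = 67.1%, the guest checkout 50/82 = 61.0% → the multi-step checkout
The multi-step checkout wins overall and in every traffic group — no reversal.

Yes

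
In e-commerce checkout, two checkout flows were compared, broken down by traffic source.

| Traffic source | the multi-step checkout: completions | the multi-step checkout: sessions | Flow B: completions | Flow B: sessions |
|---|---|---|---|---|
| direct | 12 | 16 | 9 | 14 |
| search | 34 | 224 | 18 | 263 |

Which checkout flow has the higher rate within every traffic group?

the multi-step checkout

Direct: the multi-step checkout 12/16 = 75.0%, Flow B 9/14 = 64.3% → the multi-step checkout
Search: the multi-step checkout 34/224 = 15.2%, Flow B 18/263 = 6.8% → the multi-step checkout
The multi-step checkout has the higher rate in both groups.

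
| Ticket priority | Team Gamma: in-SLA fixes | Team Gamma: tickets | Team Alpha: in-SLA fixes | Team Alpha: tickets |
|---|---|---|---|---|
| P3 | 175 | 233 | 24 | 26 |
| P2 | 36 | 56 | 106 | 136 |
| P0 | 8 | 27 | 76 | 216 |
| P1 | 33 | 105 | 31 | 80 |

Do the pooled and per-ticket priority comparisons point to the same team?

P3: Team Gamma 175/233 = 75.1%, Team Alpha 24/26 = 92.3% → Team Alpha
P2: Team Gamma 36/56 = 64.3%, Team Alpha 106/136 = 77.9% → Team Alpha
P0: Team Gamma 8/27 = 29.6%, Team Alpha 76/216 = 35.2% → Team Alpha
P1: Team Gamma 33/105 = 31.4%, Team Alpha 31/80 = 38.8% → Team Alpha
Overall: Team Gamma 252/421 = 59.9%, Team Alpha 237/458 = 51.7% → Team Gamma
Team Alpha wins each ticket group but Team Gamma wins overall — the comparison reverses. Team Alpha's tickets skew toward P0, which has a lower base rate.

No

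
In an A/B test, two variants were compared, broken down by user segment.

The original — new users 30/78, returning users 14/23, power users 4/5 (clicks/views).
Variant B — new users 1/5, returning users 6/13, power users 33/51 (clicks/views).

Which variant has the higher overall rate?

New users: the original 30/78 = 38.5%, Variant B 1/5 = 20.0% → the original
Returning users: the original 14/23 = 60.9%, Variant B 6/13 = 46.2% → the original
Power users: the original 4/5 = 80.0%, Variant B 33/51 = 64.7% → the original
Overall: the original 48/106 = 45.3%, Variant B 40/69 = 58.0% → Variant B
(The original wins every user group but Variant B wins overall — the original's views skew toward the low-rate new users group.)

Variant B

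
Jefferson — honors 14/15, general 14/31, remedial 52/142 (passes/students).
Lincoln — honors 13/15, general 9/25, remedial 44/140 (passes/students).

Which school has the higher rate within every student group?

Honors: Jefferson 14/15 = 93.3%, Lincoln 13/15 = 86.7% → Jefferson
General: Jefferson 14/31 = 45.2%, Lincoln 9/25 = 36.0% → Jefferson
Remedial: Jefferson 52/142 = 36.6%, Lincoln 44/140 = 31.4% → Jefferson
Jefferson has the higher rate in all 3 groups.

Jefferson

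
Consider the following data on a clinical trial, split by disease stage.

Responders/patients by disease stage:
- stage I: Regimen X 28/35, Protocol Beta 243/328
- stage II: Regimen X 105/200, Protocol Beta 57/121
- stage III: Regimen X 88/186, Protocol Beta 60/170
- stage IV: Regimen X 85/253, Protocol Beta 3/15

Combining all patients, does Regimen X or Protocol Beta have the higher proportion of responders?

Protocol Beta

Stage I: Regimen X 28/35 = 80.0%, Protocol Beta 243/328 = 74.1% → Regimen X
Stage II: Regimen X 105/200 = 52.5%, Protocol Beta 57/121 = 47.1% → Regimen X
Stage III: Regimen X 88/186 = 47.3%, Protocol Beta 60/170 = 35.3% → Regimen X
Stage IV: Regimen X 85/253 = 33.6%, Protocol Beta 3/15 = 20.0% → Regimen X
Overall: Regimen X 306/674 = 45.4%, Protocol Beta 363/634 = 57.3% → Protocol Beta
(Regimen X wins every disease group but Protocol Beta wins overall — Regimen X's patients skew toward the low-rate stage IV group.)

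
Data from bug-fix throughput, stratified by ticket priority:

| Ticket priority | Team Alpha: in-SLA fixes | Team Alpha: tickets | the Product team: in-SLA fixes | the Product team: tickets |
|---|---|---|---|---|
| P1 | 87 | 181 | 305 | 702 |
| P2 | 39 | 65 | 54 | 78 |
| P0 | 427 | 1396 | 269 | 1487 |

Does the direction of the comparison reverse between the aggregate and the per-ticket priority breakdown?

No

P1: Team Alpha 87/181 = 48.1%, the Product team 305/702 = 43.4% → Team Alpha
P2: Team Alpha 39/65 = 60.0%, the Product team 54/78 = 69.2% → the Product team
P0: Team Alpha 427/1396 = 30.6%, the Product team 269/1487 = 18.1% → Team Alpha
Overall: Team Alpha 553/1642 = 33.7%, the Product team 628/2267 = 27.7% → Team Alpha
Neither sweeps: Team Alpha wins 2 of 3 groups, the Product team wins 1. Team Alpha wins overall but not every group — no Simpson reversal.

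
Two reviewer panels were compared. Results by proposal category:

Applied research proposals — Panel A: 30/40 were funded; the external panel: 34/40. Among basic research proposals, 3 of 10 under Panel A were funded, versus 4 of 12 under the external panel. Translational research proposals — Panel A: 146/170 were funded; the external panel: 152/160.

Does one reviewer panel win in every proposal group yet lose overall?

Applied research: Panel A 30/40 = 75.0%, the external panel 34/40 = 85.0% → the external panel
Basic research: Panel A 3/10 = 30.0%, the external panel 4/12 = 33.3% → the external panel
Translational research: Panel A 146/170 = 85.9%, the external panel 152/160 = 95.0% → the external panel
Overall: Panel A 179/220 = 81.4%, the external panel 190/212 = 89.6% → the external panel
The external panel wins overall and in every proposal group — no reversal.

No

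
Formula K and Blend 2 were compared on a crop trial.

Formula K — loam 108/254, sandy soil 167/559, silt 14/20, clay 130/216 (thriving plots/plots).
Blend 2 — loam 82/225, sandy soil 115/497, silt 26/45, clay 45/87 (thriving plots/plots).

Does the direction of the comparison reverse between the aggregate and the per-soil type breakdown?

No

Loam: Formula K 108/254 = 42.5%, Blend 2 82/225 = 36.4% → Formula K
Sandy soil: Formula K 167/559 = 29.9%, Blend 2 115/497 = 23.1% → Formula K
Silt: Formula K 14/20 = 70.0%, Blend 2 26/45 = 57.8% → Formula K
Clay: Formula K 130/216 = 60.2%, Blend 2 45/87 = 51.7% → Formula K
Overall: Formula K 419/1049 = 39.9%, Blend 2 268/854 = 31.4% → Formula K
Formula K wins overall and in every soil group — no reversal.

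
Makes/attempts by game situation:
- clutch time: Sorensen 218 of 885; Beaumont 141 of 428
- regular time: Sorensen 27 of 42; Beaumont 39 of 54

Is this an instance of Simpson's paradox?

Clutch time: Sorensen 218/885 = 24.6%, Beaumont 141/428 = 32.9% → Beaumont
Regular time: Sorensen 27/42 = 64.3%, Beaumont 39/54 = 72.2% → Beaumont
Overall: Sorensen 245/927 = 26.4%, Beaumont 180/482 = 37.3% → Beaumont
Beaumont wins overall and in every game group — no reversal.

No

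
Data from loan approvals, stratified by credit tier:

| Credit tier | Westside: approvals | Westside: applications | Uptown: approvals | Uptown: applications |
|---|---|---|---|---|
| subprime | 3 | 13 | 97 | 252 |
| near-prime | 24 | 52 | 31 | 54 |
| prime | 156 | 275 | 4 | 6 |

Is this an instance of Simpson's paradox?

Yes

Subprime: Westside 3/13 = 23.1%, Uptown 97/252 = 38.5% → Uptown
Near-prime: Westside 24/52 = 46.2%, Uptown 31/54 = 57.4% → Uptown
Prime: Westside 156/275 = 56.7%, Uptown 4/6 = 66.7% → Uptown
Overall: Westside 183/340 = 53.8%, Uptown 132/312 = 42.3% → Westside
Uptown wins each credit group but Westside wins overall — the comparison reverses. Uptown's applications skew toward subprime, which has a lower base rate.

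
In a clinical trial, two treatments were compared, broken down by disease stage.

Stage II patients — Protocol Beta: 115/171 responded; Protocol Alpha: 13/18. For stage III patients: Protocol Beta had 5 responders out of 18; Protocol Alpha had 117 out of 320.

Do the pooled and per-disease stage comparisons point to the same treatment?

Stage II: Protocol Beta 115/171 = 67.3%, Protocol Alpha 13/18 = 72.2% → Protocol Alpha
Stage III: Protocol Beta 5/18 = 27.8%, Protocol Alpha 117/320 = 36.6% → Protocol Alpha
Overall: Protocol Beta 120/189 = 63.5%, Protocol Alpha 130/338 = 38.5% → Protocol Beta
Protocol Alpha wins each disease group but Protocol Beta wins overall — the comparison reverses. Protocol Alpha's patients skew toward stage III, which has a lower base rate.

No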